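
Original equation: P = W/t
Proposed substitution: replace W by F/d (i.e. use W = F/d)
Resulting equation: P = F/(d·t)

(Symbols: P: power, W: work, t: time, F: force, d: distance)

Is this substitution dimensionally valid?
No

[W] = [L^2 M T^-2] and [F/d] = [M T^-2]. These differ, so the substitution replaces a quantity by one of different dimensions and the result P = F/(d·t) has LHS [L^2 M T^-3] vs RHS [M T^-3] — inconsistent.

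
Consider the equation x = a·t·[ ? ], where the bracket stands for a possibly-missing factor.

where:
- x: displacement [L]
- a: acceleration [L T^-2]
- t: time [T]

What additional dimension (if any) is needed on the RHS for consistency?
[T] — time (e.g. t)

x has dimensions [L]; a·t has dimensions [L T^-1].
The bracketed factor must supply [L] / [L T^-1] = [T].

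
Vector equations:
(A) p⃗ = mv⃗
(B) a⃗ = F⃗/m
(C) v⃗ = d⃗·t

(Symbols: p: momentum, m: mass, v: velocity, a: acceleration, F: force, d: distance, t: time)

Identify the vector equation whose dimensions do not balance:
(C) v⃗ = d⃗·t

(A) p⃗ = mv⃗: LHS [L M T^-1], RHS [L M T^-1] ✓ — mass (scalar) times velocity (vector)
(B) a⃗ = F⃗/m: LHS [L T^-2], RHS [L T^-2] ✓ — force (vector) divided by mass (scalar)
(C) v⃗ = d⃗·t: LHS [L T^-1], RHS [L T] ✗ — velocity is displacement per time; should be d⃗/t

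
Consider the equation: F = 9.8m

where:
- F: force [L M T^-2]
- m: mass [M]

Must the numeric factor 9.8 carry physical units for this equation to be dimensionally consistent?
Yes

F has dimensions [L M T^-2], while m alone has dimensions [M]. For the equation to balance, the factor 9.8 must carry dimensions [L T^-2] — it is a dimensional constant (a numerical value of a physical quantity with its units suppressed), not a pure number.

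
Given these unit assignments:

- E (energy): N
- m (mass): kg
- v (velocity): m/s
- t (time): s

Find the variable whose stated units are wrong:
E

The variable E (energy) should have units J, not N.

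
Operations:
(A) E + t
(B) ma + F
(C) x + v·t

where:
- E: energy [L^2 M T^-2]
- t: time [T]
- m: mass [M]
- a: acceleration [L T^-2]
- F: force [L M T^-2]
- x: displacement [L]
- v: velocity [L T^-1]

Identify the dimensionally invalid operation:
(A) E + t

(A) E + t: E [L^2 M T^-2] and t [T] — different dimensions cannot be added/subtracted ✗
(B) ma + F: ma [L M T^-2] and F [L M T^-2] — same dimensions ✓
(C) x + v·t: x [L] and v·t [L] — same dimensions ✓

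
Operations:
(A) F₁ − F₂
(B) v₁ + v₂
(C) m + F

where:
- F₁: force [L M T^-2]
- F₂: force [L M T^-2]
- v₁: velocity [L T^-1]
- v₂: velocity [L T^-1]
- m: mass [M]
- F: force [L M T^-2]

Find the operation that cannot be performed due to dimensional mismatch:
(C) m + F

(A) F₁ − F₂: F₁ [L M T^-2] and F₂ [L M T^-2] — same dimensions ✓
(B) v₁ + v₂: v₁ [L T^-1] and v₂ [L T^-1] — same dimensions ✓
(C) m + F: m [M] and F [L M T^-2] — different dimensions cannot be added/subtracted ✗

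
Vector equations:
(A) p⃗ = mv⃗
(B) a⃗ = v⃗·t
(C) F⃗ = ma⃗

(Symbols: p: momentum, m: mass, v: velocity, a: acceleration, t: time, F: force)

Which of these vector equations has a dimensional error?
(B) a⃗ = v⃗·t

(A) p⃗ = mv⃗: LHS [L M T^-1], RHS [L M T^-1] ✓ — mass (scalar) times velocity (vector)
(B) a⃗ = v⃗·t: LHS [L T^-2], RHS [L] ✗ — acceleration is velocity per time; should be v⃗/t
(C) F⃗ = ma⃗: LHS [L M T^-2], RHS [L M T^-2] ✓ — Force and acceleration are vectors, mass is a scalar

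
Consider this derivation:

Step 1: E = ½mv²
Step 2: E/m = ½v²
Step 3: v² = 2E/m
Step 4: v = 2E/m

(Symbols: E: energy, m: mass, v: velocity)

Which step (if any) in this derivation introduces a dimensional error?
Step 4

Step 1: E = ½mv² → LHS [L^2 M T^-2], RHS [L^2 M T^-2] ✓
Step 2: E/m = ½v² → LHS [L^2 T^-2], RHS [L^2 T^-2] ✓
Step 3: v² = 2E/m → LHS [L^2 T^-2], RHS [L^2 T^-2] ✓
Step 4: v = 2E/m → LHS [L T^-1], RHS [L^2 T^-2] ✗

The first dimensional inconsistency appears in step 4: v = 2E/m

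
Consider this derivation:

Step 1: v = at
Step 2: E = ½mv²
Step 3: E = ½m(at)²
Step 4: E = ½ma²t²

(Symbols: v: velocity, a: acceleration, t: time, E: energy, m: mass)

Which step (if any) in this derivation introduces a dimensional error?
No step introduces an error — all steps are dimensionally consistent.

Step 1: v = at → LHS [L T^-1], RHS [L T^-1] ✓
Step 2: E = ½mv² → LHS [L^2 M T^-2], RHS [L^2 M T^-2] ✓
Step 3: E = ½m(at)² → LHS [L^2 M T^-2], RHS [L^2 M T^-2] ✓
Step 4: E = ½ma²t² → LHS [L^2 M T^-2], RHS [L^2 M T^-2] ✓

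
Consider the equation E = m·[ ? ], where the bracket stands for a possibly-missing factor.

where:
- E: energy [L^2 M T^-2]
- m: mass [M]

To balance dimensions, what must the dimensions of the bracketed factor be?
[L^2 T^-2] — velocity squared (e.g. v²)

E has dimensions [L^2 M T^-2]; m has dimensions [M].
The bracketed factor must supply [L^2 M T^-2] / [M] = [L^2 T^-2].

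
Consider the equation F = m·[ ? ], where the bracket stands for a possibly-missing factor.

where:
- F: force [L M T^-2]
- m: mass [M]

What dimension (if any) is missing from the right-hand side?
[L T^-2] — acceleration (e.g. a)

F has dimensions [L M T^-2]; m has dimensions [M].
The bracketed factor must supply [L M T^-2] / [M] = [L T^-2].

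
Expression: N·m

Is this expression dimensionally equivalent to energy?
Yes

The expression N·m has dimensions [L^2 M T^-2], which is exactly energy [L^2 M T^-2].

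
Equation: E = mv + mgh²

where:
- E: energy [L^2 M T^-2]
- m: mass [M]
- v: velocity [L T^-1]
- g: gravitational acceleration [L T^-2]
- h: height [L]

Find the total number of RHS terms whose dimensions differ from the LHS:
2

LHS E: [L^2 M T^-2]
- mv: [L M T^-1] ✗
- mgh²: [L^3 M T^-2] ✗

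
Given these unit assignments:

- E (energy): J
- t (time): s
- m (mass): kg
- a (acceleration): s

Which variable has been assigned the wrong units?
a

The variable a (acceleration) should have units m/s², not s.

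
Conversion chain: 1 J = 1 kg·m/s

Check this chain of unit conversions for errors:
The chain is incorrect (it contains an error).

Incorrect: Joule is kg·m²/s², not kg·m/s (that is momentum)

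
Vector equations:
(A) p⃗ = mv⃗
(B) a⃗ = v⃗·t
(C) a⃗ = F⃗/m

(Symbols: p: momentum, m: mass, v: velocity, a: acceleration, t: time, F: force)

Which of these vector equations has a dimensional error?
(B) a⃗ = v⃗·t

(A) p⃗ = mv⃗: LHS [L M T^-1], RHS [L M T^-1] ✓ — mass (scalar) times velocity (vector)
(B) a⃗ = v⃗·t: LHS [L T^-2], RHS [L] ✗ — acceleration is velocity per time; should be v⃗/t
(C) a⃗ = F⃗/m: LHS [L T^-2], RHS [L T^-2] ✓ — force (vector) divided by mass (scalar)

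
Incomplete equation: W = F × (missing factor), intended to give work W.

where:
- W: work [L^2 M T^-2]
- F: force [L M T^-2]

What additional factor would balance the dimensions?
d (distance), dimensions [L]

W has dimensions [L^2 M T^-2] and F has dimensions [L M T^-2].
The missing factor must have dimensions [L^2 M T^-2] / [L M T^-2] = [L], i.e. distance (d).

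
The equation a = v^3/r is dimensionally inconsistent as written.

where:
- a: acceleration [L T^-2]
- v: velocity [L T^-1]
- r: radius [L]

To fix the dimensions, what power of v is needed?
The exponent of v should be 2: a = v^2/r

The LHS a has dimensions [L T^-2]; v has dimensions [L T^-1].
As written, the RHS v^3/r (exponent 3 on v) has dimensions [L^2 T^-3], which does not match.
With exponent 2, the RHS v^2/r has dimensions [L T^-2], matching the LHS.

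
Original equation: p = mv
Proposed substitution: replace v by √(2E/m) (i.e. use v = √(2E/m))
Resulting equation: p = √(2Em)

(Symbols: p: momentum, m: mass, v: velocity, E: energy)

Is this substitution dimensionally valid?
Yes

[v] = [L T^-1] and [√(2E/m)] = [L T^-1]. These match, so the substitution replaces a quantity by one of the same dimensions and the result p = √(2Em) has LHS [L M T^-1] vs RHS [L M T^-1] — still consistent.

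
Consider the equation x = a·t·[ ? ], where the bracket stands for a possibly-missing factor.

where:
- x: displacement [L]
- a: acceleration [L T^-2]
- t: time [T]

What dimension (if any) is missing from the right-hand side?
[T] — time (e.g. t)

x has dimensions [L]; a·t has dimensions [L T^-1].
The bracketed factor must supply [L] / [L T^-1] = [T].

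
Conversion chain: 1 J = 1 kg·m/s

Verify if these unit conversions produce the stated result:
The chain is incorrect (it contains an error).

Incorrect: Joule is kg·m²/s², not kg·m/s (that is momentum)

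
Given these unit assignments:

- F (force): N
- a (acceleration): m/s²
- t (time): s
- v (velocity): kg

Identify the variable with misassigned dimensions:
v

The variable v (velocity) should have units m/s, not kg.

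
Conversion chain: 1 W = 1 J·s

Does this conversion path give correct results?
The chain is incorrect (it contains an error).

Incorrect: Watt is J/s, not J·s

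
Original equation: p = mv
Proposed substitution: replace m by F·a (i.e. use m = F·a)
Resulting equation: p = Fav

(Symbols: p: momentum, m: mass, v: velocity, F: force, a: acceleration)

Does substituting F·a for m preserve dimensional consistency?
No

[m] = [M] and [F·a] = [L^2 M T^-4]. These differ, so the substitution replaces a quantity by one of different dimensions and the result p = Fav has LHS [L M T^-1] vs RHS [L^3 M T^-5] — inconsistent.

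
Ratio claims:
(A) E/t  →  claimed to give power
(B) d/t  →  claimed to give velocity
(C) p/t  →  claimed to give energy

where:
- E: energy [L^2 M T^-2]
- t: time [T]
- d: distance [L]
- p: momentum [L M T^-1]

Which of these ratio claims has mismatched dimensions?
(C) p/t does not give energy

(A) E/t: [L^2 M T^-3] = power [L^2 M T^-3] ✓
(B) d/t: [L T^-1] = velocity [L T^-1] ✓
(C) p/t: [L M T^-2] ≠ energy [L^2 M T^-2] ✗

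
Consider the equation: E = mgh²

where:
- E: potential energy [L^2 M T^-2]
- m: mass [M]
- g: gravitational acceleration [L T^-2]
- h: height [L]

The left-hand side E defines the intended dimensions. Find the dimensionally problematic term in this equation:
The right-hand side term mgh²

E has dimensions [L^2 M T^-2], but mgh² has dimensions [L^3 M T^-2], so the term mgh² is dimensionally wrong for E.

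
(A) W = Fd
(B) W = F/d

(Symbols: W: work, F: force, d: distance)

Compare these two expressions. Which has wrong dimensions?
(B)

(A) W = Fd: LHS [L^2 M T^-2], RHS [L^2 M T^-2] ✓
(B) W = F/d: LHS [L^2 M T^-2], RHS [M T^-2] ✗

Expression (B) W = F/d is dimensionally incorrect.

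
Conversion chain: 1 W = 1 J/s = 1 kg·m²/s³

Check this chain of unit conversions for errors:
The chain is correct (no errors).

Correct: Watt is Joule per second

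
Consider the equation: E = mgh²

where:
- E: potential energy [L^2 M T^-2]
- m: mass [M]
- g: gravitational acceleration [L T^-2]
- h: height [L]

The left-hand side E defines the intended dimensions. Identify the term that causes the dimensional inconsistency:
The right-hand side term mgh²

E has dimensions [L^2 M T^-2], but mgh² has dimensions [L^3 M T^-2], so the term mgh² is dimensionally wrong for E.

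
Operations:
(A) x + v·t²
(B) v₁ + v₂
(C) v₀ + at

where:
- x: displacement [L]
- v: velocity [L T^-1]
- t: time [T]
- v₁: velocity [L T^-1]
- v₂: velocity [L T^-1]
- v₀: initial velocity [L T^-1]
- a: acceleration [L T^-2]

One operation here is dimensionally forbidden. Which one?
(A) x + v·t²

(A) x + v·t²: x [L] and v·t² [L T] — different dimensions cannot be added/subtracted ✗
(B) v₁ + v₂: v₁ [L T^-1] and v₂ [L T^-1] — same dimensions ✓
(C) v₀ + at: v₀ [L T^-1] and at [L T^-1] — same dimensions ✓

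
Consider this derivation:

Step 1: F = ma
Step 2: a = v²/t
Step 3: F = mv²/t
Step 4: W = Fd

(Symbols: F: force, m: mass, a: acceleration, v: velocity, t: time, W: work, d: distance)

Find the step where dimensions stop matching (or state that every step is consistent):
Step 2

Step 1: F = ma → LHS [L M T^-2], RHS [L M T^-2] ✓
Step 2: a = v²/t → LHS [L T^-2], RHS [L^2 T^-3] ✗

The first dimensional inconsistency appears in step 2: a = v²/t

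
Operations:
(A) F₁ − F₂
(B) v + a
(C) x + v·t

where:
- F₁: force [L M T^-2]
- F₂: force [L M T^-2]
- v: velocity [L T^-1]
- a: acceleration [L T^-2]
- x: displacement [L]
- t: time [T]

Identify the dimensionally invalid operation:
(B) v + a

(A) F₁ − F₂: F₁ [L M T^-2] and F₂ [L M T^-2] — same dimensions ✓
(B) v + a: v [L T^-1] and a [L T^-2] — different dimensions cannot be added/subtracted ✗
(C) x + v·t: x [L] and v·t [L] — same dimensions ✓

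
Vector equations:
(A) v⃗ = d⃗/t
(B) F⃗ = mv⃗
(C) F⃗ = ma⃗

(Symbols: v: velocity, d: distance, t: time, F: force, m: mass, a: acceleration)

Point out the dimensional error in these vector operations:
(B) F⃗ = mv⃗

(A) v⃗ = d⃗/t: LHS [L T^-1], RHS [L T^-1] ✓ — displacement (vector) divided by time (scalar)
(B) F⃗ = mv⃗: LHS [L M T^-2], RHS [L M T^-1] ✗ — mass times velocity is momentum, not force; should be ma⃗
(C) F⃗ = ma⃗: LHS [L M T^-2], RHS [L M T^-2] ✓ — Force and acceleration are vectors, mass is a scalar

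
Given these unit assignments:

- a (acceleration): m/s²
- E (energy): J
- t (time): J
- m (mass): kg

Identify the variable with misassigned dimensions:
t

The variable t (time) should have units s, not J.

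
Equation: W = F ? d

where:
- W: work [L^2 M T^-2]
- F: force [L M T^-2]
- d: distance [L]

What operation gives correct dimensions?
multiplication (×): W = F × d

W [L^2 M T^-2]; F [L M T^-2]; d [L].
F × d → [L^2 M T^-2] ✓
F ÷ d → [M T^-2] ✗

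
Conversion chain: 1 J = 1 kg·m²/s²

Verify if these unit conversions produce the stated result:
The chain is correct (no errors).

Correct: Joule is defined as kg·m²/s²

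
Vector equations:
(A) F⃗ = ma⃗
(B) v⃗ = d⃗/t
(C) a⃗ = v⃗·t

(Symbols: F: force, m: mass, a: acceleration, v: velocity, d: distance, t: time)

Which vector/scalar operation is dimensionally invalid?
(C) a⃗ = v⃗·t

(A) F⃗ = ma⃗: LHS [L M T^-2], RHS [L M T^-2] ✓ — Force and acceleration are vectors, mass is a scalar
(B) v⃗ = d⃗/t: LHS [L T^-1], RHS [L T^-1] ✓ — displacement (vector) divided by time (scalar)
(C) a⃗ = v⃗·t: LHS [L T^-2], RHS [L] ✗ — acceleration is velocity per time; should be v⃗/t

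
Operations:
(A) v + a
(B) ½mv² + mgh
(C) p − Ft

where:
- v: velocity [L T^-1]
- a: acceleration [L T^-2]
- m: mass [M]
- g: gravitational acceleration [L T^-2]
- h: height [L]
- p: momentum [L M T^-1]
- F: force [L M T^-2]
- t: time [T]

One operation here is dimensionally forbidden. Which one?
(A) v + a

(A) v + a: v [L T^-1] and a [L T^-2] — different dimensions cannot be added/subtracted ✗
(B) ½mv² + mgh: ½mv² [L^2 M T^-2] and mgh [L^2 M T^-2] — same dimensions ✓
(C) p − Ft: p [L M T^-1] and Ft [L M T^-1] — same dimensions ✓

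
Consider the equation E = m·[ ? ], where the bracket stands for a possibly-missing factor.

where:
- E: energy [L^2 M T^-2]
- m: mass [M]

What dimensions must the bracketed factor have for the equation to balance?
[L^2 T^-2] — velocity squared (e.g. v²)

E has dimensions [L^2 M T^-2]; m has dimensions [M].
The bracketed factor must supply [L^2 M T^-2] / [M] = [L^2 T^-2].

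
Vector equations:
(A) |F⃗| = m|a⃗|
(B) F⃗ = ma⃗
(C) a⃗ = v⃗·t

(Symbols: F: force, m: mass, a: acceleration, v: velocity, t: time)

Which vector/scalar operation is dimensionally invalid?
(C) a⃗ = v⃗·t

(A) |F⃗| = m|a⃗|: LHS [L M T^-2], RHS [L M T^-2] ✓ — magnitudes of vectors are scalars
(B) F⃗ = ma⃗: LHS [L M T^-2], RHS [L M T^-2] ✓ — Force and acceleration are vectors, mass is a scalar
(C) a⃗ = v⃗·t: LHS [L T^-2], RHS [L] ✗ — acceleration is velocity per time; should be v⃗/t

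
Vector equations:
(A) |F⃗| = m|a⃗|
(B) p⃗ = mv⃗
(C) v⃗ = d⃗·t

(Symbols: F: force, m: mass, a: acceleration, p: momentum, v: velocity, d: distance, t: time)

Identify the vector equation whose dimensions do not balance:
(C) v⃗ = d⃗·t

(A) |F⃗| = m|a⃗|: LHS [L M T^-2], RHS [L M T^-2] ✓ — magnitudes of vectors are scalars
(B) p⃗ = mv⃗: LHS [L M T^-1], RHS [L M T^-1] ✓ — mass (scalar) times velocity (vector)
(C) v⃗ = d⃗·t: LHS [L T^-1], RHS [L T] ✗ — velocity is displacement per time; should be d⃗/t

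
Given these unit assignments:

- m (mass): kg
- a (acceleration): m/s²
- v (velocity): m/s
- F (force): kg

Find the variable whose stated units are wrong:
F

The variable F (force) should have units N, not kg.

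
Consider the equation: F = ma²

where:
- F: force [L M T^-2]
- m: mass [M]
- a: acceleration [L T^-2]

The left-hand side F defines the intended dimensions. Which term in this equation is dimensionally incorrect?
The right-hand side term ma²

F has dimensions [L M T^-2], but ma² has dimensions [L^2 M T^-4], so the term ma² is dimensionally wrong for F.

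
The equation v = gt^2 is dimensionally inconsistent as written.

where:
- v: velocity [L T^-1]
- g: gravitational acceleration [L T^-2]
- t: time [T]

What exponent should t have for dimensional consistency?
The exponent of t should be 1: v = gt

The LHS v has dimensions [L T^-1]; t has dimensions [T].
As written, the RHS gt^2 (exponent 2 on t) has dimensions [L], which does not match.
With exponent 1, the RHS gt has dimensions [L T^-1], matching the LHS.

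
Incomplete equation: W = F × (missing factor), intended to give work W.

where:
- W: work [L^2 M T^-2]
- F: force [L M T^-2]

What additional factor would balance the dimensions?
d (distance), dimensions [L]

W has dimensions [L^2 M T^-2] and F has dimensions [L M T^-2].
The missing factor must have dimensions [L^2 M T^-2] / [L M T^-2] = [L], i.e. distance (d).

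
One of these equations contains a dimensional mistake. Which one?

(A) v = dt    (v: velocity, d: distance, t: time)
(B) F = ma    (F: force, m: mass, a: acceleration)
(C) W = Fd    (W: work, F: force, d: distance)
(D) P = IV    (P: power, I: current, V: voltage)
(A) v = dt

The equation (A) v = dt is dimensionally incorrect.

LHS (v): [L T^-1]
RHS (dt): [L T] ✗

The dimensions do not match. The other three equations balance.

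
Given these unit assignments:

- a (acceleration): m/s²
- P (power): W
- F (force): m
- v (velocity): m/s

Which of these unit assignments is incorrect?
F

The variable F (force) should have units N, not m.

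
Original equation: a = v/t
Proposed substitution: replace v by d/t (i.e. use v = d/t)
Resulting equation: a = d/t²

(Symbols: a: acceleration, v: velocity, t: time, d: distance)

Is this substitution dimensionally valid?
Yes

[v] = [L T^-1] and [d/t] = [L T^-1]. These match, so the substitution replaces a quantity by one of the same dimensions and the result a = d/t² has LHS [L T^-2] vs RHS [L T^-2] — still consistent.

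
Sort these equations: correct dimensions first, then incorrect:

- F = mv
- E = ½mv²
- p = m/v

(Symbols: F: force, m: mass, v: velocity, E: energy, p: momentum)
Dimensionally correct: E = ½mv²
Dimensionally incorrect: F = mv, p = m/v
Ordered (correct first, then incorrect): E = ½mv², F = mv, p = m/v

- F = mv: LHS [L M T^-2], RHS [L M T^-1] → incorrect ✗
- E = ½mv²: LHS [L^2 M T^-2], RHS [L^2 M T^-2] → correct ✓
- p = m/v: LHS [L M T^-1], RHS [L^-1 M T] → incorrect ✗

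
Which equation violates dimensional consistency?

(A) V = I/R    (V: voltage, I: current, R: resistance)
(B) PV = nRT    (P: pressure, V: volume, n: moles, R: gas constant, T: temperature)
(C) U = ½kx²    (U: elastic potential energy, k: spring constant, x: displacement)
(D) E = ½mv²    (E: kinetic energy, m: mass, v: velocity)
(A) V = I/R

The equation (A) V = I/R is dimensionally incorrect.

LHS (V): [I^-1 L^2 M T^-3]
RHS (I/R): [I^3 L^-2 M^-1 T^3] ✗

The dimensions do not match. The other three equations balance.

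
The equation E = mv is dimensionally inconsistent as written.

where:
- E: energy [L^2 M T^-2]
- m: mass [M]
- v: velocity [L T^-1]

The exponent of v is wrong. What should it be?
The exponent of v should be 2: E = mv^2

The LHS E has dimensions [L^2 M T^-2]; v has dimensions [L T^-1].
As written, the RHS mv (exponent 1 on v) has dimensions [L M T^-1], which does not match.
With exponent 2, the RHS mv^2 has dimensions [L^2 M T^-2], matching the LHS.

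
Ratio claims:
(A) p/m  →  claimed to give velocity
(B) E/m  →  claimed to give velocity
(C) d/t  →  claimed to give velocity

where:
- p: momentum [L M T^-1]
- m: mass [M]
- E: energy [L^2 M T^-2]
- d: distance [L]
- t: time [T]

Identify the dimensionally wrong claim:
(B) E/m does not give velocity

(A) p/m: [L T^-1] = velocity [L T^-1] ✓
(B) E/m: [L^2 T^-2] ≠ velocity [L T^-1] ✗
(C) d/t: [L T^-1] = velocity [L T^-1] ✓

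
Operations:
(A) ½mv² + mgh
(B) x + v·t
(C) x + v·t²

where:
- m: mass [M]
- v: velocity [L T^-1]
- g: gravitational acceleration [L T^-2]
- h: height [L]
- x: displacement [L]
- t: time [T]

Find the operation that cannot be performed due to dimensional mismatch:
(C) x + v·t²

(A) ½mv² + mgh: ½mv² [L^2 M T^-2] and mgh [L^2 M T^-2] — same dimensions ✓
(B) x + v·t: x [L] and v·t [L] — same dimensions ✓
(C) x + v·t²: x [L] and v·t² [L T] — different dimensions cannot be added/subtracted ✗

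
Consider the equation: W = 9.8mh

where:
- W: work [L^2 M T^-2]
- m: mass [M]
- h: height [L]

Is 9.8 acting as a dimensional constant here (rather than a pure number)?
Yes

W has dimensions [L^2 M T^-2], while mh alone has dimensions [L M]. For the equation to balance, the factor 9.8 must carry dimensions [L T^-2] — it is a dimensional constant (a numerical value of a physical quantity with its units suppressed), not a pure number.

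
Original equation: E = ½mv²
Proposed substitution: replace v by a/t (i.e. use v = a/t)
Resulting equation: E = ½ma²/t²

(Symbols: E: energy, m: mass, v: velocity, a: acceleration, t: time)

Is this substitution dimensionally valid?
No

[v] = [L T^-1] and [a/t] = [L T^-3]. These differ, so the substitution replaces a quantity by one of different dimensions and the result E = ½ma²/t² has LHS [L^2 M T^-2] vs RHS [L^2 M T^-6] — inconsistent.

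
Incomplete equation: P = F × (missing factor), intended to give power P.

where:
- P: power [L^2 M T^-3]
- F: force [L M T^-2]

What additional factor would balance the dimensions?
v (velocity), dimensions [L T^-1]

P has dimensions [L^2 M T^-3] and F has dimensions [L M T^-2].
The missing factor must have dimensions [L^2 M T^-3] / [L M T^-2] = [L T^-1], i.e. velocity (v).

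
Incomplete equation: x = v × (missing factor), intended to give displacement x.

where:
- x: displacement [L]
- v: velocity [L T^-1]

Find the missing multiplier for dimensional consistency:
t (time), dimensions [T]

x has dimensions [L] and v has dimensions [L T^-1].
The missing factor must have dimensions [L] / [L T^-1] = [T], i.e. time (t).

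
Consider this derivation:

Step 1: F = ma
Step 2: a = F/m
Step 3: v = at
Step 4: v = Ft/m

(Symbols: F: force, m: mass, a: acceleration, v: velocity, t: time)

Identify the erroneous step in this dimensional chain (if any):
No step introduces an error — all steps are dimensionally consistent.

Step 1: F = ma → LHS [L M T^-2], RHS [L M T^-2] ✓
Step 2: a = F/m → LHS [L T^-2], RHS [L T^-2] ✓
Step 3: v = at → LHS [L T^-1], RHS [L T^-1] ✓
Step 4: v = Ft/m → LHS [L T^-1], RHS [L T^-1] ✓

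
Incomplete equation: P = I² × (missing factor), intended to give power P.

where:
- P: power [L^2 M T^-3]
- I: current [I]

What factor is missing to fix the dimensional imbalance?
R (resistance), dimensions [I^-2 L^2 M T^-3]

P has dimensions [L^2 M T^-3] and I² has dimensions [I^2].
The missing factor must have dimensions [L^2 M T^-3] / [I^2] = [I^-2 L^2 M T^-3], i.e. resistance (R).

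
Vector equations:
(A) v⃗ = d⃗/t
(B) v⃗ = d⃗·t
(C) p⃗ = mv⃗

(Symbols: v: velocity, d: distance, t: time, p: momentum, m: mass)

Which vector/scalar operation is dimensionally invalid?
(B) v⃗ = d⃗·t

(A) v⃗ = d⃗/t: LHS [L T^-1], RHS [L T^-1] ✓ — displacement (vector) divided by time (scalar)
(B) v⃗ = d⃗·t: LHS [L T^-1], RHS [L T] ✗ — velocity is displacement per time; should be d⃗/t
(C) p⃗ = mv⃗: LHS [L M T^-1], RHS [L M T^-1] ✓ — mass (scalar) times velocity (vector)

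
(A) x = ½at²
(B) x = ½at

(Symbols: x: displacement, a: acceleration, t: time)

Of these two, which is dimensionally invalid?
(B)

(A) x = ½at²: LHS [L], RHS [L] ✓
(B) x = ½at: LHS [L], RHS [L T^-1] ✗

Expression (B) x = ½at is dimensionally incorrect.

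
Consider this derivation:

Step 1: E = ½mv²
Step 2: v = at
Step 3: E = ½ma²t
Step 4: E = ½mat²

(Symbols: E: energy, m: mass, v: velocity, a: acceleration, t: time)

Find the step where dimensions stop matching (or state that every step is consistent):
Step 3

Step 1: E = ½mv² → LHS [L^2 M T^-2], RHS [L^2 M T^-2] ✓
Step 2: v = at → LHS [L T^-1], RHS [L T^-1] ✓
Step 3: E = ½ma²t → LHS [L^2 M T^-2], RHS [L^2 M T^-3] ✗

The first dimensional inconsistency appears in step 3: E = ½ma²t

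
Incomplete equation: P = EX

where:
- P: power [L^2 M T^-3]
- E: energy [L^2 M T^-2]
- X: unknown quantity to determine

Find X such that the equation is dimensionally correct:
X = f (inverse time / frequency (1/t)), dimensions [T^-1]

P has dimensions [L^2 M T^-3]; the rest of the RHS (E) has dimensions [L^2 M T^-2].
So X must have dimensions [T^-1] — X = f (inverse time / frequency (1/t)).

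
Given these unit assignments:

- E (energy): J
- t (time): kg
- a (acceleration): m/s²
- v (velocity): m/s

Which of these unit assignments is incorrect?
t

The variable t (time) should have units s, not kg.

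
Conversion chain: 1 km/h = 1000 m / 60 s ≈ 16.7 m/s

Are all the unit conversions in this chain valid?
The chain is incorrect (it contains an error).

Incorrect: 1 h = 3600 s, not 60 s (1 km/h ≈ 0.278 m/s)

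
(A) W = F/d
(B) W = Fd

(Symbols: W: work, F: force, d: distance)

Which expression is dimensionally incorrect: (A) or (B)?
(A)

(A) W = F/d: LHS [L^2 M T^-2], RHS [M T^-2] ✗
(B) W = Fd: LHS [L^2 M T^-2], RHS [L^2 M T^-2] ✓

Expression (A) W = F/d is dimensionally incorrect.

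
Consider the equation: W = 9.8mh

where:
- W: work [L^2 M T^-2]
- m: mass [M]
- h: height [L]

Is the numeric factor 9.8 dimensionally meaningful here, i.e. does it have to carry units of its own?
Yes

W has dimensions [L^2 M T^-2], while mh alone has dimensions [L M]. For the equation to balance, the factor 9.8 must carry dimensions [L T^-2] — it is a dimensional constant (a numerical value of a physical quantity with its units suppressed), not a pure number.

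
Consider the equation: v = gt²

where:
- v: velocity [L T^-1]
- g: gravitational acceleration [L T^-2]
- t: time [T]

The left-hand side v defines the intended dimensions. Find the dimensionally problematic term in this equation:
The right-hand side term gt²

v has dimensions [L T^-1], but gt² has dimensions [L], so the term gt² is dimensionally wrong for v.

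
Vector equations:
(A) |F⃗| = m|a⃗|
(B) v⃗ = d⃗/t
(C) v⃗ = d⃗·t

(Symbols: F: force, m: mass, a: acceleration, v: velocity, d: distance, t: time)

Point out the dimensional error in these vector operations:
(C) v⃗ = d⃗·t

(A) |F⃗| = m|a⃗|: LHS [L M T^-2], RHS [L M T^-2] ✓ — magnitudes of vectors are scalars
(B) v⃗ = d⃗/t: LHS [L T^-1], RHS [L T^-1] ✓ — displacement (vector) divided by time (scalar)
(C) v⃗ = d⃗·t: LHS [L T^-1], RHS [L T] ✗ — velocity is displacement per time; should be d⃗/t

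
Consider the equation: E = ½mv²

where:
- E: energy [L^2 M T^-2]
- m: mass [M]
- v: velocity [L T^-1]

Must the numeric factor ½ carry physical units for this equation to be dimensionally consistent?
No

E has dimensions [L^2 M T^-2] and mv² already has dimensions [L^2 M T^-2], so the equation balances without ½ contributing any dimensions. ½ is a pure (dimensionless) number; changing or removing it would not affect dimensional consistency.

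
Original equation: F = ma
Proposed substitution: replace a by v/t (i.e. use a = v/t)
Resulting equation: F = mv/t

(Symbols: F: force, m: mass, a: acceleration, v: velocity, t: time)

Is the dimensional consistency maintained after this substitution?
Yes

[a] = [L T^-2] and [v/t] = [L T^-2]. These match, so the substitution replaces a quantity by one of the same dimensions and the result F = mv/t has LHS [L M T^-2] vs RHS [L M T^-2] — still consistent.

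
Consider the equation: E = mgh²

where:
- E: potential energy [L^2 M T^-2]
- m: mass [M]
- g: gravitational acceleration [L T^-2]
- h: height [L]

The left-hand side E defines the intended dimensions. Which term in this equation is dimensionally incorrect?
The right-hand side term mgh²

E has dimensions [L^2 M T^-2], but mgh² has dimensions [L^3 M T^-2], so the term mgh² is dimensionally wrong for E.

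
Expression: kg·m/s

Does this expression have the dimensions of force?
No

The expression kg·m/s has dimensions [L M T^-1], but force has dimensions [L M T^-2].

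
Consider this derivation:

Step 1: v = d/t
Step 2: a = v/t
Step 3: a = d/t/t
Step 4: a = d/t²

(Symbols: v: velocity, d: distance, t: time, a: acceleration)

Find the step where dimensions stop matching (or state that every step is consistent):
No step introduces an error — all steps are dimensionally consistent.

Step 1: v = d/t → LHS [L T^-1], RHS [L T^-1] ✓
Step 2: a = v/t → LHS [L T^-2], RHS [L T^-2] ✓
Step 3: a = d/t/t → LHS [L T^-2], RHS [L T^-2] ✓
Step 4: a = d/t² → LHS [L T^-2], RHS [L T^-2] ✓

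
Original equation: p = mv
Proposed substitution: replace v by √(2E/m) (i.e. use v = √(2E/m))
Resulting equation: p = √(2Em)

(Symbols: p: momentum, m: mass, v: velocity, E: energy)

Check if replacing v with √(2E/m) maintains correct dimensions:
Yes

[v] = [L T^-1] and [√(2E/m)] = [L T^-1]. These match, so the substitution replaces a quantity by one of the same dimensions and the result p = √(2Em) has LHS [L M T^-1] vs RHS [L M T^-1] — still consistent.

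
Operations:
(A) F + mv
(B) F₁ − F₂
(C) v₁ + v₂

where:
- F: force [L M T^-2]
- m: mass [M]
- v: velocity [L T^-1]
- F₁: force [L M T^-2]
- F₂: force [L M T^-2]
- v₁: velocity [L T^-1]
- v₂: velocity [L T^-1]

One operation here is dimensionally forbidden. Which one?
(A) F + mv

(A) F + mv: F [L M T^-2] and mv [L M T^-1] — different dimensions cannot be added/subtracted ✗
(B) F₁ − F₂: F₁ [L M T^-2] and F₂ [L M T^-2] — same dimensions ✓
(C) v₁ + v₂: v₁ [L T^-1] and v₂ [L T^-1] — same dimensions ✓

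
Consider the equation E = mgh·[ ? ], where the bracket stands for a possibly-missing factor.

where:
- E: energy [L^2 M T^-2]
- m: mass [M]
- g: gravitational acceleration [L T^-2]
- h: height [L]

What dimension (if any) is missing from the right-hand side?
Nothing is missing — the bracketed factor must be dimensionless.

E has dimensions [L^2 M T^-2] and mgh already has dimensions [L^2 M T^-2], so E = mgh is dimensionally complete.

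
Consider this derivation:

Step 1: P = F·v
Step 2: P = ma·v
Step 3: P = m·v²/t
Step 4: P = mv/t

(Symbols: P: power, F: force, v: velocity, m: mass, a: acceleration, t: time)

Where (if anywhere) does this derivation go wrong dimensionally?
Step 4

Step 1: P = F·v → LHS [L^2 M T^-3], RHS [L^2 M T^-3] ✓
Step 2: P = ma·v → LHS [L^2 M T^-3], RHS [L^2 M T^-3] ✓
Step 3: P = m·v²/t → LHS [L^2 M T^-3], RHS [L^2 M T^-3] ✓
Step 4: P = mv/t → LHS [L^2 M T^-3], RHS [L M T^-2] ✗

The first dimensional inconsistency appears in step 4: P = mv/t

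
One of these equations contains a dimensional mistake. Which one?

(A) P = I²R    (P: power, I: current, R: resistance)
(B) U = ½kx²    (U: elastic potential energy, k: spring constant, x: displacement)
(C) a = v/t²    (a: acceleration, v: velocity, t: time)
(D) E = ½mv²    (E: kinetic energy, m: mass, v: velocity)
(C) a = v/t²

The equation (C) a = v/t² is dimensionally incorrect.

LHS (a): [L T^-2]
RHS (v/t²): [L T^-3] ✗

The dimensions do not match. The other three equations balance.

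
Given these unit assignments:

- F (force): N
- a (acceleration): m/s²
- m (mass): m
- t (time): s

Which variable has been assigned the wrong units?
m

The variable m (mass) should have units kg, not m.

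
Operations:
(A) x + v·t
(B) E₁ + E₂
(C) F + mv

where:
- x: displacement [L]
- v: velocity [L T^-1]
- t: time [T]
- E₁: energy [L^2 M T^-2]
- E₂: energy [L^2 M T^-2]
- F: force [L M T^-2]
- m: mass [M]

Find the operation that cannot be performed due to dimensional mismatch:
(C) F + mv

(A) x + v·t: x [L] and v·t [L] — same dimensions ✓
(B) E₁ + E₂: E₁ [L^2 M T^-2] and E₂ [L^2 M T^-2] — same dimensions ✓
(C) F + mv: F [L M T^-2] and mv [L M T^-1] — different dimensions cannot be added/subtracted ✗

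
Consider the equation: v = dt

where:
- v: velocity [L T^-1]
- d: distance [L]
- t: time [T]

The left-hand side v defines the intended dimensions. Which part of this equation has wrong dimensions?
The right-hand side term dt

v has dimensions [L T^-1], but dt has dimensions [L T], so the term dt is dimensionally wrong for v.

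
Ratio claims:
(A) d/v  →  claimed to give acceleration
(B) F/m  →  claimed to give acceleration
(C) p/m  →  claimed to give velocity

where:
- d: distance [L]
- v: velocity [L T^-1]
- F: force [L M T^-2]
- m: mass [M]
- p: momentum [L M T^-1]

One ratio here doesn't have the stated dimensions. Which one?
(A) d/v does not give acceleration

(A) d/v: [T] ≠ acceleration [L T^-2] ✗
(B) F/m: [L T^-2] = acceleration [L T^-2] ✓
(C) p/m: [L T^-1] = velocity [L T^-1] ✓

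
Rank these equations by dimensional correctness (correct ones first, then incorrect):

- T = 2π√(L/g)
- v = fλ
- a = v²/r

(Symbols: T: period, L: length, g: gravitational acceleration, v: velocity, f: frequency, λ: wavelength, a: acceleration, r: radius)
Dimensionally correct: T = 2π√(L/g), v = fλ, a = v²/r
Dimensionally incorrect: none
Ordered (correct first, then incorrect): T = 2π√(L/g), v = fλ, a = v²/r

- T = 2π√(L/g): LHS [T], RHS [T] → correct ✓
- v = fλ: LHS [L T^-1], RHS [L T^-1] → correct ✓
- a = v²/r: LHS [L T^-2], RHS [L T^-2] → correct ✓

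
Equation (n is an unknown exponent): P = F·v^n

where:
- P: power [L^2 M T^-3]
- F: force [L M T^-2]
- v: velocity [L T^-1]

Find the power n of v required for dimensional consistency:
n = 1

P has dimensions [L^2 M T^-3]; v has dimensions [L T^-1].
The rest of the RHS has dimensions [L M T^-2], so v^n must supply [L T^-1].
With n = 1: F·v^1 has dimensions [L^2 M T^-3], matching the LHS ✓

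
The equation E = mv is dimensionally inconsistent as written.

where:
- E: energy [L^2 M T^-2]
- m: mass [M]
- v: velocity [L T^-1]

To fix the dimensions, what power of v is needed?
The exponent of v should be 2: E = mv^2

The LHS E has dimensions [L^2 M T^-2]; v has dimensions [L T^-1].
As written, the RHS mv (exponent 1 on v) has dimensions [L M T^-1], which does not match.
With exponent 2, the RHS mv^2 has dimensions [L^2 M T^-2], matching the LHS.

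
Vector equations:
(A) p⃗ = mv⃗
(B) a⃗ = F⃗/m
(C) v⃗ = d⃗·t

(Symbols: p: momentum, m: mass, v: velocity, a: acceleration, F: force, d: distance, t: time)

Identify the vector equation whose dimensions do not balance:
(C) v⃗ = d⃗·t

(A) p⃗ = mv⃗: LHS [L M T^-1], RHS [L M T^-1] ✓ — mass (scalar) times velocity (vector)
(B) a⃗ = F⃗/m: LHS [L T^-2], RHS [L T^-2] ✓ — force (vector) divided by mass (scalar)
(C) v⃗ = d⃗·t: LHS [L T^-1], RHS [L T] ✗ — velocity is displacement per time; should be d⃗/t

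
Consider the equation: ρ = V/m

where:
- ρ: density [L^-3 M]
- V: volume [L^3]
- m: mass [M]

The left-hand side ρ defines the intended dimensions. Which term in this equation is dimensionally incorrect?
The right-hand side term V/m

ρ has dimensions [L^-3 M], but V/m has dimensions [L^3 M^-1], so the term V/m is dimensionally wrong for ρ.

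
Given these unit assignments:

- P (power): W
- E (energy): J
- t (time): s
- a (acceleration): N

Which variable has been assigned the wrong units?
a

The variable a (acceleration) should have units m/s², not N.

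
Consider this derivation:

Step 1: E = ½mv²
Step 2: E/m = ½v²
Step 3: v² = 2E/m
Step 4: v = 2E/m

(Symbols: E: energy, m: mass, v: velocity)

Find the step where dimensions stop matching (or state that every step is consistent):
Step 4

Step 1: E = ½mv² → LHS [L^2 M T^-2], RHS [L^2 M T^-2] ✓
Step 2: E/m = ½v² → LHS [L^2 T^-2], RHS [L^2 T^-2] ✓
Step 3: v² = 2E/m → LHS [L^2 T^-2], RHS [L^2 T^-2] ✓
Step 4: v = 2E/m → LHS [L T^-1], RHS [L^2 T^-2] ✗

The first dimensional inconsistency appears in step 4: v = 2E/m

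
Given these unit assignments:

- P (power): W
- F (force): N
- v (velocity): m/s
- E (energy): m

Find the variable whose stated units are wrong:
E

The variable E (energy) should have units J, not m.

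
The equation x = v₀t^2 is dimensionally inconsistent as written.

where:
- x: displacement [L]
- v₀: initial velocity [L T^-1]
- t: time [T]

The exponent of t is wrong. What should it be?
The exponent of t should be 1: x = v₀t

The LHS x has dimensions [L]; t has dimensions [T].
As written, the RHS v₀t^2 (exponent 2 on t) has dimensions [L T], which does not match.
With exponent 1, the RHS v₀t has dimensions [L], matching the LHS.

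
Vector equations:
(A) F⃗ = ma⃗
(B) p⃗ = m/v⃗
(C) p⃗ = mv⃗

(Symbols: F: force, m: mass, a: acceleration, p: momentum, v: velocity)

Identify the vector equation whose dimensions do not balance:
(B) p⃗ = m/v⃗

(A) F⃗ = ma⃗: LHS [L M T^-2], RHS [L M T^-2] ✓ — Force and acceleration are vectors, mass is a scalar
(B) p⃗ = m/v⃗: LHS [L M T^-1], RHS [L^-1 M T] ✗ — momentum is mass times velocity; should be mv⃗ (and division by a vector is undefined)
(C) p⃗ = mv⃗: LHS [L M T^-1], RHS [L M T^-1] ✓ — mass (scalar) times velocity (vector)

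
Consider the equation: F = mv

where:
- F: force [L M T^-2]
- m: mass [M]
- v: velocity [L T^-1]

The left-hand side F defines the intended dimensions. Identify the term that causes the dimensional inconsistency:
The right-hand side term mv

F has dimensions [L M T^-2], but mv has dimensions [L M T^-1], so the term mv is dimensionally wrong for F.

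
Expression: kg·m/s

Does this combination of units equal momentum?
Yes

The expression kg·m/s has dimensions [L M T^-1], which is exactly momentum [L M T^-1].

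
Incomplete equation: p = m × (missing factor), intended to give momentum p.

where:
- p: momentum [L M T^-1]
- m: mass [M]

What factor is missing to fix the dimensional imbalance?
v (velocity), dimensions [L T^-1]

p has dimensions [L M T^-1] and m has dimensions [M].
The missing factor must have dimensions [L M T^-1] / [M] = [L T^-1], i.e. velocity (v).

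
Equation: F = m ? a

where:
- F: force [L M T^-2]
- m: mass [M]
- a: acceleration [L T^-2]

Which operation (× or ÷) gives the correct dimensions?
multiplication (×): F = m × a

F [L M T^-2]; m [M]; a [L T^-2].
m × a → [L M T^-2] ✓
m ÷ a → [L^-1 M T^2] ✗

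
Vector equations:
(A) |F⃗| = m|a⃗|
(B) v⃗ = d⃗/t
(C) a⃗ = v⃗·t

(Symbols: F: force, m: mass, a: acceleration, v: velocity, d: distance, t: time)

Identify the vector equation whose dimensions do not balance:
(C) a⃗ = v⃗·t

(A) |F⃗| = m|a⃗|: LHS [L M T^-2], RHS [L M T^-2] ✓ — magnitudes of vectors are scalars
(B) v⃗ = d⃗/t: LHS [L T^-1], RHS [L T^-1] ✓ — displacement (vector) divided by time (scalar)
(C) a⃗ = v⃗·t: LHS [L T^-2], RHS [L] ✗ — acceleration is velocity per time; should be v⃗/t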